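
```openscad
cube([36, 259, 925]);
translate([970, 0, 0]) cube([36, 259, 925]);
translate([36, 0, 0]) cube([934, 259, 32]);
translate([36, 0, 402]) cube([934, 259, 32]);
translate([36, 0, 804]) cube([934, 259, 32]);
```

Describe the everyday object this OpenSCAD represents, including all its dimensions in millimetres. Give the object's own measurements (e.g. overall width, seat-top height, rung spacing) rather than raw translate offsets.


An open bookshelf. Two side panels, each 36 mm thick, 259 mm deep and 925 mm tall, stand 1006 mm apart (outside-to-outside). Between them sit 3 shelves, each 32 mm thick and 259 mm deep, spanning the full gap between the sides. The bottom shelf rests on the floor (its underside at z = 0) and the clear gap between one shelf's top and the next shelf's underside is 370 mm.


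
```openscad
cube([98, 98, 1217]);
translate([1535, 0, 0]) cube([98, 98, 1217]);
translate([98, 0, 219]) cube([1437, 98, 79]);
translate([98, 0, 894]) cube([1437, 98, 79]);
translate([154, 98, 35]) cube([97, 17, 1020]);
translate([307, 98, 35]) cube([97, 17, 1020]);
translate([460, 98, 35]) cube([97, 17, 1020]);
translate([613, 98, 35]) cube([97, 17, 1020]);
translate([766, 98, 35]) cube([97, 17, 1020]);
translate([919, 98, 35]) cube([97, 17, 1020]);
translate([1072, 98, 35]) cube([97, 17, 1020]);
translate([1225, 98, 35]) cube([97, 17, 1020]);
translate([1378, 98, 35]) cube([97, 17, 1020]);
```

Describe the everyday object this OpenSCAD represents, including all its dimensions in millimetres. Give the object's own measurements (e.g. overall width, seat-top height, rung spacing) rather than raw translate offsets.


A fence section. Two 98×98 mm posts, 1217 mm tall, stand on the floor with a clear span of 1437 mm between their inner faces. Two horizontal rails of 98×79 mm section span the gap between the posts with their undersides at z = 219 mm and z = 894 mm, flush with the posts' −y face. 9 pickets, each 97 mm wide, 17 mm thick and 1020 mm tall, are fixed to the +y face of the rails with their bottoms at z = 35 mm, spaced across the span with a 56 mm gap after the −x post and between neighbouring pickets, with 60 mm left before the +x post.


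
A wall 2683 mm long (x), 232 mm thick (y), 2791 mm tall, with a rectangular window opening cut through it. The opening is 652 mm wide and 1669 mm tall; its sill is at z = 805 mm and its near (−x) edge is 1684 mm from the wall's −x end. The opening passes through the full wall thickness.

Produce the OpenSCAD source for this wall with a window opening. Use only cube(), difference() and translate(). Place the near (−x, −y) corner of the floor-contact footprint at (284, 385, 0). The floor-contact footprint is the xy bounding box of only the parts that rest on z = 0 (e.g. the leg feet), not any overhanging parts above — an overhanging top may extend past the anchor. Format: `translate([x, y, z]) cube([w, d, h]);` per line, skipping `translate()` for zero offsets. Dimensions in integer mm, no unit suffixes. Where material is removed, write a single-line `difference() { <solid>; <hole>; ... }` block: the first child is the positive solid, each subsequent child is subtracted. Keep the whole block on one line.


difference() { translate([284, 385, 0]) cube([2683, 232, 2791]); translate([1968, 385, 805]) cube([652, 232, 1669]); }


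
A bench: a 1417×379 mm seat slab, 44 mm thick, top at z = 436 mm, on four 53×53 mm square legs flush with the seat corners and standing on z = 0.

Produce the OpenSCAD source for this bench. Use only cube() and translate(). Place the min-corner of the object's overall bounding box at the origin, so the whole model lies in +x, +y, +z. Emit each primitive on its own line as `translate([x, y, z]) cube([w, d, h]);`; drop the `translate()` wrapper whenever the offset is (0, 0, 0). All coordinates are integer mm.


// leg_h = 436 − 44 = 392
translate([0, 0, 392]) cube([1417, 379, 44]);
cube([53, 53, 392]);
translate([0, 326, 0]) cube([53, 53, 392]);
translate([1364, 0, 0]) cube([53, 53, 392]);
translate([1364, 326, 0]) cube([53, 53, 392]);


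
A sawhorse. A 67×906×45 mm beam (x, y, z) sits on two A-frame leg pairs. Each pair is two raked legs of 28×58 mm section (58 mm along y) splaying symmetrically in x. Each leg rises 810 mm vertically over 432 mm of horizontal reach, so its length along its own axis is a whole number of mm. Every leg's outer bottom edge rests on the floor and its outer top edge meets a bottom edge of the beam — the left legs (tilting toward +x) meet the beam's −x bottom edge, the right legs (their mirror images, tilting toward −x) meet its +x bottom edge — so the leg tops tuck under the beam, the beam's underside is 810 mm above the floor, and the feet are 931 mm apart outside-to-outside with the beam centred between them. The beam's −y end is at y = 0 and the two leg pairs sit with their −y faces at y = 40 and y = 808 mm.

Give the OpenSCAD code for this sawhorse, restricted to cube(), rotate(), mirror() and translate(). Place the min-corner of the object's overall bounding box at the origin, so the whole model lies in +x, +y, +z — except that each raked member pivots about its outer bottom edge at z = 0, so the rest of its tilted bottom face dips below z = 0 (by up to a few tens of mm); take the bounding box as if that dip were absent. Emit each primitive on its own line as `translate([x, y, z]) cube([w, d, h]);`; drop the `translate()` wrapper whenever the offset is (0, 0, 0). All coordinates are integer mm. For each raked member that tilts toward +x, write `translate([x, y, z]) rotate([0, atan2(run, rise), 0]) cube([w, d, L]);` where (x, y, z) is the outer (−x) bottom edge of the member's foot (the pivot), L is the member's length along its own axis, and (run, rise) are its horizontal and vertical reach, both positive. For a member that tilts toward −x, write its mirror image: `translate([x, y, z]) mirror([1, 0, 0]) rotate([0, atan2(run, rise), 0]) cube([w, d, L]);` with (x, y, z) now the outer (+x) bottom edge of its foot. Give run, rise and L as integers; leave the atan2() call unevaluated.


translate([432, 0, 810]) cube([67, 906, 45]);
translate([0, 40, 0]) rotate([0, atan2(432, 810), 0]) cube([28, 58, 918]);
translate([931, 40, 0]) mirror([1, 0, 0]) rotate([0, atan2(432, 810), 0]) cube([28, 58, 918]);
translate([0, 808, 0]) rotate([0, atan2(432, 810), 0]) cube([28, 58, 918]);
translate([931, 808, 0]) mirror([1, 0, 0]) rotate([0, atan2(432, 810), 0]) cube([28, 58, 918]);


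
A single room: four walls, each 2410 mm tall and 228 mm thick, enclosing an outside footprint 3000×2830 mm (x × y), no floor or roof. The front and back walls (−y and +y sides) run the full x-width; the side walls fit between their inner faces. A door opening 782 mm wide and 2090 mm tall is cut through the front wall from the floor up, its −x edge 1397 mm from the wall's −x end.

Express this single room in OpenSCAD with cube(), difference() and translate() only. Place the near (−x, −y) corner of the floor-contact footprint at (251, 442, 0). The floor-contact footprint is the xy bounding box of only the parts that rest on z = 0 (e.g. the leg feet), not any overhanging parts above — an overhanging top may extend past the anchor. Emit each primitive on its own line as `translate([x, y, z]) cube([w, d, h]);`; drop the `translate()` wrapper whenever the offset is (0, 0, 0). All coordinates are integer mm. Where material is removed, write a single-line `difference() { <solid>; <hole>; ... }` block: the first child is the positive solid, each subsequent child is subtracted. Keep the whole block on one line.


difference() { translate([251, 442, 0]) cube([3000, 228, 2410]); translate([1648, 442, 0]) cube([782, 228, 2090]); }
translate([251, 3044, 0]) cube([3000, 228, 2410]);
translate([251, 670, 0]) cube([228, 2374, 2410]);
translate([3023, 670, 0]) cube([228, 2374, 2410]);


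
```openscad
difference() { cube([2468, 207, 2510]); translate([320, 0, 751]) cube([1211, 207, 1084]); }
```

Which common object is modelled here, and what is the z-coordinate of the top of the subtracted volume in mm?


A wall with a window opening. The window head height is 1835 mm.

A wall with a rectangular opening subtracted — a window. Sill at z = 751, opening 1084 mm tall, so the head is at 751 + 1084 = 1835 mm.


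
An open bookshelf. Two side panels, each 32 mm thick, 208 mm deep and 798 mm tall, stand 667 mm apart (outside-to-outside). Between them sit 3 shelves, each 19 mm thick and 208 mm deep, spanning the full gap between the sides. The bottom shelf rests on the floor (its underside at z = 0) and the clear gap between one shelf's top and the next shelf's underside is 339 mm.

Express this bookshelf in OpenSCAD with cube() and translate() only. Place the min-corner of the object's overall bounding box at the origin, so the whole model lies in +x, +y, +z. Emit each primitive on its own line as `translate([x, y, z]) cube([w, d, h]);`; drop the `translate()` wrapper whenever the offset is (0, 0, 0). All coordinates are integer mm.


cube([32, 208, 798]);
translate([635, 0, 0]) cube([32, 208, 798]);
translate([32, 0, 0]) cube([603, 208, 19]);
translate([32, 0, 358]) cube([603, 208, 19]);
translate([32, 0, 716]) cube([603, 208, 19]);


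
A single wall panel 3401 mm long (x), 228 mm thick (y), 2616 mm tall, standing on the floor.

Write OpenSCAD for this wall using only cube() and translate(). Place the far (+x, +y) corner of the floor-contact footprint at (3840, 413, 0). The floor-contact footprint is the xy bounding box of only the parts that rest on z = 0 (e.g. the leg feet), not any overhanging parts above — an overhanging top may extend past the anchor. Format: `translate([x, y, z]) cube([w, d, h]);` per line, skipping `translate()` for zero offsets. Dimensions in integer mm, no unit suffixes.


translate([439, 185, 0]) cube([3401, 228, 2616]);


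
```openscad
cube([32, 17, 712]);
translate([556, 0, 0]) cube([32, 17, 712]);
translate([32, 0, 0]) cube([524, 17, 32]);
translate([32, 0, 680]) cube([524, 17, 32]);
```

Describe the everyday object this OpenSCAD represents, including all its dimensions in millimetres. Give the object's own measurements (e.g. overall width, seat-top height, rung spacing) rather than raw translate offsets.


A rectangular picture frame lying in the x–z plane (depth along y). The opening is 524 mm wide (x) by 648 mm tall (z), surrounded by a border 32 mm wide on all four sides. The frame is 17 mm deep and is made of two full-height vertical stiles with two horizontal rails fitted between them.


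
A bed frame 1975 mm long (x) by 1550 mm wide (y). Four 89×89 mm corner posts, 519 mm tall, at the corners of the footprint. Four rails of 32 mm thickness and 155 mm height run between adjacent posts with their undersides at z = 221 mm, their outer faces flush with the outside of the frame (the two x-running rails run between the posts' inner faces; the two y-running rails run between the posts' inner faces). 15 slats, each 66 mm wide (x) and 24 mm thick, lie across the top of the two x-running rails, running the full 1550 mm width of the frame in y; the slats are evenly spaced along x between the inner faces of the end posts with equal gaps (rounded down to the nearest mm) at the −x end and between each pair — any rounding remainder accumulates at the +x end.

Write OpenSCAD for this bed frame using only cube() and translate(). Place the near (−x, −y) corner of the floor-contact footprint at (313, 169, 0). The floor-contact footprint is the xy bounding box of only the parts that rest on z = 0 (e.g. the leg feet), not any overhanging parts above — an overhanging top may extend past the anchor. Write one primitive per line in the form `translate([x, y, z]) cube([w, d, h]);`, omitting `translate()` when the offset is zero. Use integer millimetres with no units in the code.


// slat z = rail_z + rail_h = 221 + 155 = 376
// slat gap = ⌊(1797 − 15·66) / 16⌋ = 50
translate([313, 169, 0]) cube([89, 89, 519]);
translate([313, 1630, 0]) cube([89, 89, 519]);
translate([2199, 169, 0]) cube([89, 89, 519]);
translate([2199, 1630, 0]) cube([89, 89, 519]);
translate([402, 169, 221]) cube([1797, 32, 155]);
translate([402, 1687, 221]) cube([1797, 32, 155]);
translate([313, 258, 221]) cube([32, 1372, 155]);
translate([2256, 258, 221]) cube([32, 1372, 155]);
translate([452, 169, 376]) cube([66, 1550, 24]);
translate([568, 169, 376]) cube([66, 1550, 24]);
translate([684, 169, 376]) cube([66, 1550, 24]);
translate([800, 169, 376]) cube([66, 1550, 24]);
translate([916, 169, 376]) cube([66, 1550, 24]);
translate([1032, 169, 376]) cube([66, 1550, 24]);
translate([1148, 169, 376]) cube([66, 1550, 24]);
translate([1264, 169, 376]) cube([66, 1550, 24]);
translate([1380, 169, 376]) cube([66, 1550, 24]);
translate([1496, 169, 376]) cube([66, 1550, 24]);
translate([1612, 169, 376]) cube([66, 1550, 24]);
translate([1728, 169, 376]) cube([66, 1550, 24]);
translate([1844, 169, 376]) cube([66, 1550, 24]);
translate([1960, 169, 376]) cube([66, 1550, 24]);
translate([2076, 169, 376]) cube([66, 1550, 24]);


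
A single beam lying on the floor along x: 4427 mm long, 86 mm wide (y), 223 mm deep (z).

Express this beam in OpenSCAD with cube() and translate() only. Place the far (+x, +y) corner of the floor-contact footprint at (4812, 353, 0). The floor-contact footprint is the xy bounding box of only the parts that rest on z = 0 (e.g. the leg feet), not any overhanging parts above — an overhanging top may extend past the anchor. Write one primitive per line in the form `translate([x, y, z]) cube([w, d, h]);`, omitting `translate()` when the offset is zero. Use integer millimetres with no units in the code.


translate([385, 267, 0]) cube([4427, 86, 223]);


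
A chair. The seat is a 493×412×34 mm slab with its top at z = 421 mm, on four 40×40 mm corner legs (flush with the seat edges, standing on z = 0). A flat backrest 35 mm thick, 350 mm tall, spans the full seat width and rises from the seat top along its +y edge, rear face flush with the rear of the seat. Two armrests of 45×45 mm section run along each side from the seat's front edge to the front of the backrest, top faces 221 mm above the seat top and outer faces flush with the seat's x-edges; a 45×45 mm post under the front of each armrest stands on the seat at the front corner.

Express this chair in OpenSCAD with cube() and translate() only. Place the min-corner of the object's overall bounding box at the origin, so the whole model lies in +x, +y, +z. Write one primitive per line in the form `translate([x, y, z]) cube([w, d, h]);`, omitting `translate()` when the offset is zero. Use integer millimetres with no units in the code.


translate([0, 0, 387]) cube([493, 412, 34]);
cube([40, 40, 387]);
translate([453, 0, 0]) cube([40, 40, 387]);
translate([0, 372, 0]) cube([40, 40, 387]);
translate([453, 372, 0]) cube([40, 40, 387]);
translate([0, 377, 421]) cube([493, 35, 350]);
translate([0, 0, 597]) cube([45, 377, 45]);
translate([448, 0, 597]) cube([45, 377, 45]);
translate([0, 0, 421]) cube([45, 45, 176]);
translate([448, 0, 421]) cube([45, 45, 176]);


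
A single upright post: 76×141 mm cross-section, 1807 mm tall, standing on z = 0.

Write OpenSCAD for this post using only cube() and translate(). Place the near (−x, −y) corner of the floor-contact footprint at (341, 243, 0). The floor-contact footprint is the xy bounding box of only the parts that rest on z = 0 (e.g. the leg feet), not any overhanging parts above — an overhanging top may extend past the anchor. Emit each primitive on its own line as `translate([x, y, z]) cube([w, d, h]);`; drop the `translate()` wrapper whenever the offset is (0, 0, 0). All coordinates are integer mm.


translate([341, 243, 0]) cube([76, 141, 1807]);


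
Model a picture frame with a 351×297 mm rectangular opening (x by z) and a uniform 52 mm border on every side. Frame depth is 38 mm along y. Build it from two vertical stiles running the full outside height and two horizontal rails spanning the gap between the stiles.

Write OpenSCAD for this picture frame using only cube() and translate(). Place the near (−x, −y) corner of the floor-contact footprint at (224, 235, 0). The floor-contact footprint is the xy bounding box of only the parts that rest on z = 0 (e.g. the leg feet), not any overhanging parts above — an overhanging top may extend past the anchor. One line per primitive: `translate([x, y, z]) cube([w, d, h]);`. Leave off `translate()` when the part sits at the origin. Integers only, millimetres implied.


translate([224, 235, 0]) cube([52, 38, 401]);
translate([627, 235, 0]) cube([52, 38, 401]);
translate([276, 235, 0]) cube([351, 38, 52]);
translate([276, 235, 349]) cube([351, 38, 52]);


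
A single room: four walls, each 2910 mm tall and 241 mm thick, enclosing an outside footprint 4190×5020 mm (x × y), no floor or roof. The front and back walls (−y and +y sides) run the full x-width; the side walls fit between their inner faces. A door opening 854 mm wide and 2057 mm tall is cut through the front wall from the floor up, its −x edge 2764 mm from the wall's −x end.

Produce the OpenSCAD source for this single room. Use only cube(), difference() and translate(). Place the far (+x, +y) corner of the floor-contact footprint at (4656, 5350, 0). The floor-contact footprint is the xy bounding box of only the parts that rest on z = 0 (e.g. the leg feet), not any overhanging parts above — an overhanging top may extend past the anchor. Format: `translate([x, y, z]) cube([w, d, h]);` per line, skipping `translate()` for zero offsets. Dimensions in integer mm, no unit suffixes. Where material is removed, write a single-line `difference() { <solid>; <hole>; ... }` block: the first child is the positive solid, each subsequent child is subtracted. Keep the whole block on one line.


difference() { translate([466, 330, 0]) cube([4190, 241, 2910]); translate([3230, 330, 0]) cube([854, 241, 2057]); }
translate([466, 5109, 0]) cube([4190, 241, 2910]);
translate([466, 571, 0]) cube([241, 4538, 2910]);
translate([4415, 571, 0]) cube([241, 4538, 2910]);


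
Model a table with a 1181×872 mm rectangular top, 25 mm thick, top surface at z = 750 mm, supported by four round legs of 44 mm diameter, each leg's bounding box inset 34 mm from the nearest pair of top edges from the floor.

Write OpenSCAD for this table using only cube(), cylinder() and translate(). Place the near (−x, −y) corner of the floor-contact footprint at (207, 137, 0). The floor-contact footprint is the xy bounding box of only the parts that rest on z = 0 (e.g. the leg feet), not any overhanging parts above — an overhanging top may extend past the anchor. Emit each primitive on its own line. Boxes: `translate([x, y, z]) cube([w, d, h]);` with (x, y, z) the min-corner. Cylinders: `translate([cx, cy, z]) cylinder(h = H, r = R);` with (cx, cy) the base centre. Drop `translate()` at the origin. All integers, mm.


translate([173, 103, 725]) cube([1181, 872, 25]);
translate([229, 159, 0]) cylinder(h = 725, r = 22);
translate([1298, 159, 0]) cylinder(h = 725, r = 22);
translate([229, 919, 0]) cylinder(h = 725, r = 22);
translate([1298, 919, 0]) cylinder(h = 725, r = 22);


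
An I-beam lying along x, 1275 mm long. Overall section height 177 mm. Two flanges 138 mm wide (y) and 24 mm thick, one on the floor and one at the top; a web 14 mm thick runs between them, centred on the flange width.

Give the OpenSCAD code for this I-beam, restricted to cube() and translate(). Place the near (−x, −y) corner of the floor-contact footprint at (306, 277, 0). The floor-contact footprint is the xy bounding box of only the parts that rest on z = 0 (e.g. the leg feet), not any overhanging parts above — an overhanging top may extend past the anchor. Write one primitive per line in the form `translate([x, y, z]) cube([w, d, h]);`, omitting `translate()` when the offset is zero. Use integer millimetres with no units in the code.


translate([306, 277, 0]) cube([1275, 138, 24]);
translate([306, 339, 24]) cube([1275, 14, 129]);
translate([306, 277, 153]) cube([1275, 138, 24]);


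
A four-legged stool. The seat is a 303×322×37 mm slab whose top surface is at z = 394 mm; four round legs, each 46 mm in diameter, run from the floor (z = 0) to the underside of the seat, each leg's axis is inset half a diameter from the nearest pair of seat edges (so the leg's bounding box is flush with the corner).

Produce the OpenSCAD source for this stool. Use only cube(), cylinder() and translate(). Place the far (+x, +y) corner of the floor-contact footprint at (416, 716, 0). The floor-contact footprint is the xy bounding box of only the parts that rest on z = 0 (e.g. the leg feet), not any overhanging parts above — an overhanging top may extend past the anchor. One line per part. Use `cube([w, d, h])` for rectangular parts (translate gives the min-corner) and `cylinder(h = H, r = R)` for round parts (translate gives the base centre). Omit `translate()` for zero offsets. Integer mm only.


translate([113, 394, 357]) cube([303, 322, 37]);
translate([136, 417, 0]) cylinder(h = 357, r = 23);
translate([393, 417, 0]) cylinder(h = 357, r = 23);
translate([136, 693, 0]) cylinder(h = 357, r = 23);
translate([393, 693, 0]) cylinder(h = 357, r = 23);


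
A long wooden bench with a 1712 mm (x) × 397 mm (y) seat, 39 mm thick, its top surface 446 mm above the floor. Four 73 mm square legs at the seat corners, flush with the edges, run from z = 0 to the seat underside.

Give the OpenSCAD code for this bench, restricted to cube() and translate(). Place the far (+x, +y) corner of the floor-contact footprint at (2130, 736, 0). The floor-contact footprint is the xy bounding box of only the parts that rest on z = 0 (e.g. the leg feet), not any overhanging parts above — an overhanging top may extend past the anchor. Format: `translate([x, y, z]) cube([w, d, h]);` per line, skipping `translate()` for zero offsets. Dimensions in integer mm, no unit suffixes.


// leg_h = 446 − 39 = 407
translate([418, 339, 407]) cube([1712, 397, 39]);
translate([418, 339, 0]) cube([73, 73, 407]);
translate([418, 663, 0]) cube([73, 73, 407]);
translate([2057, 339, 0]) cube([73, 73, 407]);
translate([2057, 663, 0]) cube([73, 73, 407]);


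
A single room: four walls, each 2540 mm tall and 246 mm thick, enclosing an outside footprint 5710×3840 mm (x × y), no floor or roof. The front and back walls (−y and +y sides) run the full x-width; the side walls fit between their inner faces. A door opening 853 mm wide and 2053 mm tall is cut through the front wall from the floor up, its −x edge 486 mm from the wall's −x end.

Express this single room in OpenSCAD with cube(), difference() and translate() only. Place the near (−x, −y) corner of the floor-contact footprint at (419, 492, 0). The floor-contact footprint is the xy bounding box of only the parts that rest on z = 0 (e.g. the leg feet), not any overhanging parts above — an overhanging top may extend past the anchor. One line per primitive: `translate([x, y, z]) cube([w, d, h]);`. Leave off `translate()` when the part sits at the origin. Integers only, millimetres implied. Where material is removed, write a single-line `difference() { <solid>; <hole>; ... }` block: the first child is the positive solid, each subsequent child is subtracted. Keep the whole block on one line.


difference() { translate([419, 492, 0]) cube([5710, 246, 2540]); translate([905, 492, 0]) cube([853, 246, 2053]); }
translate([419, 4086, 0]) cube([5710, 246, 2540]);
translate([419, 738, 0]) cube([246, 3348, 2540]);
translate([5883, 738, 0]) cube([246, 3348, 2540]);


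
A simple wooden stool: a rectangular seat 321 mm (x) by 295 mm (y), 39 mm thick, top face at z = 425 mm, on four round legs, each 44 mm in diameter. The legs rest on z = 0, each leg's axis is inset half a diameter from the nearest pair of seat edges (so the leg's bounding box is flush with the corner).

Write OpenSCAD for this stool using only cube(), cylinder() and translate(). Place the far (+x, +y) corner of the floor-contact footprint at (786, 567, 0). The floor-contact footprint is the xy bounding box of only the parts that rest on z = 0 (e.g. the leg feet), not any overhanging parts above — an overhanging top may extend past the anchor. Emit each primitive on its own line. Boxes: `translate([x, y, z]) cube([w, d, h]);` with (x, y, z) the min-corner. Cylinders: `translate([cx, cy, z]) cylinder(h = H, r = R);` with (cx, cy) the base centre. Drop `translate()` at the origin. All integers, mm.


translate([465, 272, 386]) cube([321, 295, 39]);
translate([487, 294, 0]) cylinder(h = 386, r = 22);
translate([764, 294, 0]) cylinder(h = 386, r = 22);
translate([487, 545, 0]) cylinder(h = 386, r = 22);
translate([764, 545, 0]) cylinder(h = 386, r = 22);


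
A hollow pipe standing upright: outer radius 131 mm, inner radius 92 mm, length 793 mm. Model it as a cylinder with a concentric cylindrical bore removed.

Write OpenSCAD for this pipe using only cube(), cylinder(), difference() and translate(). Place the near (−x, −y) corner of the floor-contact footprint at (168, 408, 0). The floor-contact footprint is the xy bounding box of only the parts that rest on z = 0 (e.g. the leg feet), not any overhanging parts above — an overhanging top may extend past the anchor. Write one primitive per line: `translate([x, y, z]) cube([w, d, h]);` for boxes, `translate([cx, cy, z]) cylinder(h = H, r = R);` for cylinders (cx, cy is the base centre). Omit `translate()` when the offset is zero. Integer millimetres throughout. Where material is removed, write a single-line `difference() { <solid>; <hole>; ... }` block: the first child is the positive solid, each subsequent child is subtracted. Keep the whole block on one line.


difference() { translate([299, 539, 0]) cylinder(h = 793, r = 131); translate([299, 539, 0]) cylinder(h = 793, r = 92); }


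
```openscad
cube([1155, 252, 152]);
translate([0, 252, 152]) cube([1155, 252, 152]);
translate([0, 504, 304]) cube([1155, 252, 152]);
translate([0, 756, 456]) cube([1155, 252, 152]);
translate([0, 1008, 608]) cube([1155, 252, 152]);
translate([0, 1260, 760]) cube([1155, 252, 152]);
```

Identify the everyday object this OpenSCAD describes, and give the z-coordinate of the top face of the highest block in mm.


A staircase. The total rise is 912 mm.

6 identical blocks, each offset up and back from the previous — a staircase. Each step is 152 mm tall and there are 6 of them, so the total rise is 6 × 152 = 912 mm.


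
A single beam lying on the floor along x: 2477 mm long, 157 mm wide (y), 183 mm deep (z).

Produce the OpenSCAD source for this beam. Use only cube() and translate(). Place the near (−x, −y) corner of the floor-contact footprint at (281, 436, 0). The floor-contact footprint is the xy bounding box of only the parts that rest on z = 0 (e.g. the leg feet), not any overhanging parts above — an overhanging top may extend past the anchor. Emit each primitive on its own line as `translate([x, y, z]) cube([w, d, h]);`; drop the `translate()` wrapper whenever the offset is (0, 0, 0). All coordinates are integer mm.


translate([281, 436, 0]) cube([2477, 157, 183]);


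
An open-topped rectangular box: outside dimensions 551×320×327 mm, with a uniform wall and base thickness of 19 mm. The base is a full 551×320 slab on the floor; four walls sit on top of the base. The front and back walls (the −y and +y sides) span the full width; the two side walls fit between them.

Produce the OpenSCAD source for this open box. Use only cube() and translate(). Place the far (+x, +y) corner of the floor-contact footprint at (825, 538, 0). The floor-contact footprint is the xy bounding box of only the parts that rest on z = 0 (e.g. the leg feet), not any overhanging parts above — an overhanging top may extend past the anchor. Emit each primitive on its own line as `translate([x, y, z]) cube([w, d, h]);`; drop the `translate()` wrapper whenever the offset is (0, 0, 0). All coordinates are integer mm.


translate([274, 218, 0]) cube([551, 320, 19]);
translate([274, 218, 19]) cube([551, 19, 308]);
translate([274, 519, 19]) cube([551, 19, 308]);
translate([274, 237, 19]) cube([19, 282, 308]);
translate([806, 237, 19]) cube([19, 282, 308]);


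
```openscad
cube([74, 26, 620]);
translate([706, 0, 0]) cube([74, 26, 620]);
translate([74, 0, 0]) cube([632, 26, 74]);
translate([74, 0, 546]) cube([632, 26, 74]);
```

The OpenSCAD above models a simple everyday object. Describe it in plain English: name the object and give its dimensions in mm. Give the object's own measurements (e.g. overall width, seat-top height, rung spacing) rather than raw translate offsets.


A rectangular picture frame lying in the x–z plane (depth along y). The opening is 632 mm wide (x) by 472 mm tall (z), surrounded by a border 74 mm wide on all four sides. The frame is 26 mm deep and is made of two full-height vertical stiles with two horizontal rails fitted between them.


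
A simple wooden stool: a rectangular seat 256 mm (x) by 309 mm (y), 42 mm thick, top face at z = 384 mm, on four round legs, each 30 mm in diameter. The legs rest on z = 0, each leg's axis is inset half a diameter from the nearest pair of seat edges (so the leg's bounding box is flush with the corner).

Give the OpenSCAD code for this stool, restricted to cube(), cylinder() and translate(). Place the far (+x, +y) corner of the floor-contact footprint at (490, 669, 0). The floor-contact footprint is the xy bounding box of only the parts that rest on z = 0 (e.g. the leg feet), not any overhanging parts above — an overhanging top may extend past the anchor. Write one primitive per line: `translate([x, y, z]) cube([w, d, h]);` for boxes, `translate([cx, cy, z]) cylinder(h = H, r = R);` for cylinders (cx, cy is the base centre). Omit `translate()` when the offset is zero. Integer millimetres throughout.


translate([234, 360, 342]) cube([256, 309, 42]);
translate([249, 375, 0]) cylinder(h = 342, r = 15);
translate([475, 375, 0]) cylinder(h = 342, r = 15);
translate([249, 654, 0]) cylinder(h = 342, r = 15);
translate([475, 654, 0]) cylinder(h = 342, r = 15);


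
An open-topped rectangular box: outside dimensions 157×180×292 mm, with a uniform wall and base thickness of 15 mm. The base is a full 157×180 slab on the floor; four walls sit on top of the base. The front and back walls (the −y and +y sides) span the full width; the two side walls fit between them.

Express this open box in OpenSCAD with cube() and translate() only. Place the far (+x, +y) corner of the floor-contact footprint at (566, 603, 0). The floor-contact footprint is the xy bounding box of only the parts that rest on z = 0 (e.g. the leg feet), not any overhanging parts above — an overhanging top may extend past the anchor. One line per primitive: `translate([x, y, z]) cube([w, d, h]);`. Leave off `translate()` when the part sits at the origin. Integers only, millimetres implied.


translate([409, 423, 0]) cube([157, 180, 15]);
translate([409, 423, 15]) cube([157, 15, 277]);
translate([409, 588, 15]) cube([157, 15, 277]);
translate([409, 438, 15]) cube([15, 150, 277]);
translate([551, 438, 15]) cube([15, 150, 277]);


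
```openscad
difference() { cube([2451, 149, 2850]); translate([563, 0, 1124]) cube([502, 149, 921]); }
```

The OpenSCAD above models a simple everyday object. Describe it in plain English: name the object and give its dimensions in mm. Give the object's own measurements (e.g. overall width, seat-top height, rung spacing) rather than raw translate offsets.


A wall 2451 mm long (x), 149 mm thick (y), 2850 mm tall, with a rectangular window opening cut through it. The opening is 502 mm wide and 921 mm tall; its sill is at z = 1124 mm and its near (−x) edge is 563 mm from the wall's −x end. The opening passes through the full wall thickness.


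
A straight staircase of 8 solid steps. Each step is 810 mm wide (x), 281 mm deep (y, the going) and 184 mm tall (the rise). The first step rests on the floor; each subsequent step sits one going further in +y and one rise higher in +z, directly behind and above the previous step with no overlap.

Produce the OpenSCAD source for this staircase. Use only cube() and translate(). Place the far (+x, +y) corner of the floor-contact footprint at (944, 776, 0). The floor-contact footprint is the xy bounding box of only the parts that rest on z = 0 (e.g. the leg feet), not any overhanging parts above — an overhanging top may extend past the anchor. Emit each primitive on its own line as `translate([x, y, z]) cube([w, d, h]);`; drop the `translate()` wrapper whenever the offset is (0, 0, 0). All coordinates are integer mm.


translate([134, 495, 0]) cube([810, 281, 184]);
translate([134, 776, 184]) cube([810, 281, 184]);
translate([134, 1057, 368]) cube([810, 281, 184]);
translate([134, 1338, 552]) cube([810, 281, 184]);
translate([134, 1619, 736]) cube([810, 281, 184]);
translate([134, 1900, 920]) cube([810, 281, 184]);
translate([134, 2181, 1104]) cube([810, 281, 184]);
translate([134, 2462, 1288]) cube([810, 281, 184]);


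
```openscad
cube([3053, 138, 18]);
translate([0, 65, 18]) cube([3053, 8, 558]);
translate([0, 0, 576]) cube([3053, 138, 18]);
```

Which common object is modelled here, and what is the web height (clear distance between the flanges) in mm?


An I-beam. The web height is 558 mm.

Two wide flanges with a thin centred web — an I-beam. Overall 594 mm minus two 18 mm flanges gives a web of 594 − 2·18 = 558 mm.


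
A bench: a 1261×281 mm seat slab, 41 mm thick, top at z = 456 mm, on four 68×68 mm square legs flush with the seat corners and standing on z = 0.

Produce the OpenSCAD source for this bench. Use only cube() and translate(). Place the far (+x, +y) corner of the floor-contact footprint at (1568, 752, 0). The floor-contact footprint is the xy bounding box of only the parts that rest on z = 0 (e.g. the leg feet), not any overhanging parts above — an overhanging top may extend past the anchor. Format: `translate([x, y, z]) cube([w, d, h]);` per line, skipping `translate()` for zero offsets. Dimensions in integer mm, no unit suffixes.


translate([307, 471, 415]) cube([1261, 281, 41]);
translate([307, 471, 0]) cube([68, 68, 415]);
translate([307, 684, 0]) cube([68, 68, 415]);
translate([1500, 471, 0]) cube([68, 68, 415]);
translate([1500, 684, 0]) cube([68, 68, 415]);


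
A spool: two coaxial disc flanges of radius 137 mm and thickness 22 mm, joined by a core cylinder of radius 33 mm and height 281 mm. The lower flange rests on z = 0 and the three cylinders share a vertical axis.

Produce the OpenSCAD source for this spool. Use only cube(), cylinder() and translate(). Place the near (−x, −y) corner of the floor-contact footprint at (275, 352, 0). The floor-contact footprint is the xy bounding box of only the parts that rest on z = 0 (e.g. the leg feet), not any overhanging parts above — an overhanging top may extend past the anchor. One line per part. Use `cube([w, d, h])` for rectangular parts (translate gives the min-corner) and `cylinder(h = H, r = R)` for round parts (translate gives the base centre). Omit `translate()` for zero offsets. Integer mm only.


translate([412, 489, 0]) cylinder(h = 22, r = 137);
translate([412, 489, 22]) cylinder(h = 281, r = 33);
translate([412, 489, 303]) cylinder(h = 22, r = 137);


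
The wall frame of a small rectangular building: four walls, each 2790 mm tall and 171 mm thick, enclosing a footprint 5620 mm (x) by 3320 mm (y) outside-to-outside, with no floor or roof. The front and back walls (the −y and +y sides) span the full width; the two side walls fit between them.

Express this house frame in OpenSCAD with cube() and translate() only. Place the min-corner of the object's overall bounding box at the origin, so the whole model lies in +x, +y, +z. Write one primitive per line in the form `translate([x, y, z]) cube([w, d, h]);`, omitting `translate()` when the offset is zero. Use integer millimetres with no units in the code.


cube([5620, 171, 2790]);
translate([0, 3149, 0]) cube([5620, 171, 2790]);
translate([0, 171, 0]) cube([171, 2978, 2790]);
translate([5449, 171, 0]) cube([171, 2978, 2790]);


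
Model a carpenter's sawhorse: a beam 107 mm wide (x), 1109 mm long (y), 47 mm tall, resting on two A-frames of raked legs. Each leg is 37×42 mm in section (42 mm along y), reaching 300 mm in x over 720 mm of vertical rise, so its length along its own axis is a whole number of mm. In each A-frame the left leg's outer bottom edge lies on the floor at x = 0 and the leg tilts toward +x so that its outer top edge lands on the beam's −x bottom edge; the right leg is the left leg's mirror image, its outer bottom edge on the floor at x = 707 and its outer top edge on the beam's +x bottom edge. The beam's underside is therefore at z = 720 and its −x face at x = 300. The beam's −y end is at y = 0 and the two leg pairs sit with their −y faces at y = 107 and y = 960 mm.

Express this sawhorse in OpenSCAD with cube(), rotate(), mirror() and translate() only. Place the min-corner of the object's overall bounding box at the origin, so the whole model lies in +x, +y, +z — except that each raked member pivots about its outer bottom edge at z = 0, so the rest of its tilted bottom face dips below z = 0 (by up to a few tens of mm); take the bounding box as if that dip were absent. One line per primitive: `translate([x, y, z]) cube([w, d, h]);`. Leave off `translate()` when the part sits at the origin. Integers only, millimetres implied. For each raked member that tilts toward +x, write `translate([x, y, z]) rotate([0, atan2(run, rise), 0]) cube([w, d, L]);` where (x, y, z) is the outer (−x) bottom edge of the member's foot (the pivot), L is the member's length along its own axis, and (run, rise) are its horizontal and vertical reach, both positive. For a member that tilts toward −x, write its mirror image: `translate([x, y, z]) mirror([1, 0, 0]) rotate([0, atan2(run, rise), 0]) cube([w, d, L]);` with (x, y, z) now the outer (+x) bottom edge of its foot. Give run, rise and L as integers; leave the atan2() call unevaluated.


// leg length = √(300² + 720²) = 780
// right-leg outer foot x = 2·300 + 107 = 707
// beam min-corner = (300, 0, 720)
translate([300, 0, 720]) cube([107, 1109, 47]);
translate([0, 107, 0]) rotate([0, atan2(300, 720), 0]) cube([37, 42, 780]);
translate([707, 107, 0]) mirror([1, 0, 0]) rotate([0, atan2(300, 720), 0]) cube([37, 42, 780]);
translate([0, 960, 0]) rotate([0, atan2(300, 720), 0]) cube([37, 42, 780]);
translate([707, 960, 0]) mirror([1, 0, 0]) rotate([0, atan2(300, 720), 0]) cube([37, 42, 780]);


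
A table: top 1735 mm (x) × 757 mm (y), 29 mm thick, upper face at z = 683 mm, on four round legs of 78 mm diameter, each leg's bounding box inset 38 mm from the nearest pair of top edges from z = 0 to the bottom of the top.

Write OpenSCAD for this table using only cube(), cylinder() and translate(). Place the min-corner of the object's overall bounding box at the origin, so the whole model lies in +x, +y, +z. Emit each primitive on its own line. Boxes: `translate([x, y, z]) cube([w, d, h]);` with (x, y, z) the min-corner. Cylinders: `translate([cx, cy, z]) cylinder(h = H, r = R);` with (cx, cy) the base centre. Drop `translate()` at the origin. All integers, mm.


translate([0, 0, 654]) cube([1735, 757, 29]);
translate([77, 77, 0]) cylinder(h = 654, r = 39);
translate([1658, 77, 0]) cylinder(h = 654, r = 39);
translate([77, 680, 0]) cylinder(h = 654, r = 39);
translate([1658, 680, 0]) cylinder(h = 654, r = 39);


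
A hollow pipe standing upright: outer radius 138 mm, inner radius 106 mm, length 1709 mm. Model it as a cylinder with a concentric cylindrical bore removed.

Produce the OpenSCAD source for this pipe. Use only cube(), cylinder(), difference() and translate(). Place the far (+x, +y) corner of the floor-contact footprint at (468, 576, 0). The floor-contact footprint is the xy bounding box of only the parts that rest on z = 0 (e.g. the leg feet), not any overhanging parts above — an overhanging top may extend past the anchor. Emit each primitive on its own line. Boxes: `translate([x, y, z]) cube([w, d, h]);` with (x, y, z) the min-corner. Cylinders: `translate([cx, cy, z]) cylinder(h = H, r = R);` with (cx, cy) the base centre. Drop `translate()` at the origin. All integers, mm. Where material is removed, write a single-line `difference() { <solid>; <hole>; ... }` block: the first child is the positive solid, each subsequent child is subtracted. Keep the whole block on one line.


difference() { translate([330, 438, 0]) cylinder(h = 1709, r = 138); translate([330, 438, 0]) cylinder(h = 1709, r = 106); }
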